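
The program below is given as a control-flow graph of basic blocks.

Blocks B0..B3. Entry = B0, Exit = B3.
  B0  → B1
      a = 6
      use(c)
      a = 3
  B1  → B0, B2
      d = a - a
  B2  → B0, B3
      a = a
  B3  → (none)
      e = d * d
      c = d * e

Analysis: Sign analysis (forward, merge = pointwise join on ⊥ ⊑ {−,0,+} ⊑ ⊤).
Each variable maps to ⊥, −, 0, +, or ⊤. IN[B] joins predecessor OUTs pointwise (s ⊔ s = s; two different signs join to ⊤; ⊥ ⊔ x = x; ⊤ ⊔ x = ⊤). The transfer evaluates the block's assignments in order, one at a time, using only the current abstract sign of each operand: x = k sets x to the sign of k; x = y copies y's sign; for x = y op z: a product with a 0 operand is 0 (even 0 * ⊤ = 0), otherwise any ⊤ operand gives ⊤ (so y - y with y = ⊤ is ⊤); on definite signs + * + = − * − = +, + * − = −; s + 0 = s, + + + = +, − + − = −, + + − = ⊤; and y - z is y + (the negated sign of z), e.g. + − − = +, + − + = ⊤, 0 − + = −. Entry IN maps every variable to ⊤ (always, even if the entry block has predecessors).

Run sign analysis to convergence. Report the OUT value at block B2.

Fixpoint table:
  B0:  IN=(all ⊤)  OUT={a:+; rest ⊤}
  B1:  IN={a:+; rest ⊤}  OUT={a:+; rest ⊤}
  B2:  IN={a:+; rest ⊤}  OUT={a:+; rest ⊤}
  B3:  IN={a:+; rest ⊤}  OUT={a:+; rest ⊤}

Merge at B2: IN[B2] = OUT[B1] = {a: +, b: ⊤, c: ⊤, d: ⊤, e: ⊤, f: ⊤}
Applying B2's transfer function to that IN value gives OUT[B2] (row B2 above).

Answer: {a: +, b: ⊤, c: ⊤, d: ⊤, e: ⊤, f: ⊤}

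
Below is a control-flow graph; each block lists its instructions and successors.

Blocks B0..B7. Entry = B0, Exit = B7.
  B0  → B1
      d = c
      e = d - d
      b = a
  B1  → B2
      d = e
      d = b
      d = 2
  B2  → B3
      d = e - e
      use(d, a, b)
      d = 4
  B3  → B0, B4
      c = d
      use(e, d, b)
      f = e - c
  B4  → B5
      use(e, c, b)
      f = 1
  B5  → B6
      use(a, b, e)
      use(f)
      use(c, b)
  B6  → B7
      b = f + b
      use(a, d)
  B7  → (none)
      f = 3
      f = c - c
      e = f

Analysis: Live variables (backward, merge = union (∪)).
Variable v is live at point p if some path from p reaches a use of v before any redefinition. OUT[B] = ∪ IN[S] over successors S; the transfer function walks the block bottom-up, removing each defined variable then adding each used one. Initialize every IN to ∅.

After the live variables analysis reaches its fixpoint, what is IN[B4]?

Answer: {a, b, c, d, e}

Trace:
Fixpoint table:
  B0:  IN={a, c}  OUT={a, b, e}
  B1:  IN={a, b, e}  OUT={a, b, e}
  B2:  IN={a, b, e}  OUT={a, b, d, e}
  B3:  IN={a, b, d, e}  OUT={a, b, c, d, e}
  B4:  IN={a, b, c, d, e}  OUT={a, b, c, d, e, f}
  B5:  IN={a, b, c, d, e, f}  OUT={a, b, c, d, f}
  B6:  IN={a, b, c, d, f}  OUT={c}
  B7:  IN={c}  OUT={}

Merge at B4: OUT[B4] = IN[B5] = {a, b, c, d, e, f}
Applying B4's transfer function to that OUT value gives IN[B4] (row B4 above).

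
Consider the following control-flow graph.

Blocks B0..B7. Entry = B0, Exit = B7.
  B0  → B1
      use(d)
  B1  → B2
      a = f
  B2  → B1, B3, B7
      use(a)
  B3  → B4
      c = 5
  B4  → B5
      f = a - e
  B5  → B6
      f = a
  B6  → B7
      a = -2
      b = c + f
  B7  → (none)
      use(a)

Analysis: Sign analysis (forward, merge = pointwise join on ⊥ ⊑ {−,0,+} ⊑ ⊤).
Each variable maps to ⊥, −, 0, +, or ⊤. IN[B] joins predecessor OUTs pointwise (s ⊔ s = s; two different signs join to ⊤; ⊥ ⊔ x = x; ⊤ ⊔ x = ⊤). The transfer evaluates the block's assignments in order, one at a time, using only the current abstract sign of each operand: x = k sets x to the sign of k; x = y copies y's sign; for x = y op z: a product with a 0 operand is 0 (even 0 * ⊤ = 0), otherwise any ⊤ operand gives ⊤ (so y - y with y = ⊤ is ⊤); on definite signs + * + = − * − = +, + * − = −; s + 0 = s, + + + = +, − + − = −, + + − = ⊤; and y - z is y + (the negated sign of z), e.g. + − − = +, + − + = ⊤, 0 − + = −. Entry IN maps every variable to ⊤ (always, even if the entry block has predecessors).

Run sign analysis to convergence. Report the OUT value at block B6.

Per-block solution:
  B0:  IN=(all ⊤)  OUT=(all ⊤)
  B1:  IN=(all ⊤)  OUT=(all ⊤)
  B2:  IN=(all ⊤)  OUT=(all ⊤)
  B3:  IN=(all ⊤)  OUT={c:+; rest ⊤}
  B4:  IN={c:+; rest ⊤}  OUT={c:+; rest ⊤}
  B5:  IN={c:+; rest ⊤}  OUT={c:+; rest ⊤}
  B6:  IN={c:+; rest ⊤}  OUT={a:-, c:+; rest ⊤}
  B7:  IN=(all ⊤)  OUT=(all ⊤)

Merge at B6: IN[B6] = OUT[B5] = {a: ⊤, b: ⊤, c: +, d: ⊤, e: ⊤, f: ⊤}
Applying B6's transfer function to that IN value gives OUT[B6] (row B6 above).

Answer: {a: -, b: ⊤, c: +, d: ⊤, e: ⊤, f: ⊤}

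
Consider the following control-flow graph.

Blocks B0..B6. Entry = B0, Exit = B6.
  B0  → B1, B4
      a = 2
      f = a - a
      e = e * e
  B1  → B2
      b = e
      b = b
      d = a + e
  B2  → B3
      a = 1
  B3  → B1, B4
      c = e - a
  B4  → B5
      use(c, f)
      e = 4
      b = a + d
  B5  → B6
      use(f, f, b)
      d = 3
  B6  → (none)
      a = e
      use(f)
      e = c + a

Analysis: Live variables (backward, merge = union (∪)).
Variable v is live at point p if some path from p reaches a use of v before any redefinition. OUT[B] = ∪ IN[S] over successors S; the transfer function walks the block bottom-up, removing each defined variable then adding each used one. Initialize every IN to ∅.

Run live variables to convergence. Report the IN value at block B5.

Answer: {b, c, e, f}

Trace:
Converged values:
  B0:   IN={c, d, e}   OUT={a, c, d, e, f}
  B1:   IN={a, e, f}   OUT={d, e, f}
  B2:   IN={d, e, f}   OUT={a, d, e, f}
  B3:   IN={a, d, e, f}   OUT={a, c, d, e, f}
  B4:   IN={a, c, d, f}   OUT={b, c, e, f}
  B5:   IN={b, c, e, f}   OUT={c, e, f}
  B6:   IN={c, e, f}   OUT={}

Merge at B5: OUT[B5] = IN[B6] = {c, e, f}
Applying B5's transfer function to that OUT value gives IN[B5] (row B5 above).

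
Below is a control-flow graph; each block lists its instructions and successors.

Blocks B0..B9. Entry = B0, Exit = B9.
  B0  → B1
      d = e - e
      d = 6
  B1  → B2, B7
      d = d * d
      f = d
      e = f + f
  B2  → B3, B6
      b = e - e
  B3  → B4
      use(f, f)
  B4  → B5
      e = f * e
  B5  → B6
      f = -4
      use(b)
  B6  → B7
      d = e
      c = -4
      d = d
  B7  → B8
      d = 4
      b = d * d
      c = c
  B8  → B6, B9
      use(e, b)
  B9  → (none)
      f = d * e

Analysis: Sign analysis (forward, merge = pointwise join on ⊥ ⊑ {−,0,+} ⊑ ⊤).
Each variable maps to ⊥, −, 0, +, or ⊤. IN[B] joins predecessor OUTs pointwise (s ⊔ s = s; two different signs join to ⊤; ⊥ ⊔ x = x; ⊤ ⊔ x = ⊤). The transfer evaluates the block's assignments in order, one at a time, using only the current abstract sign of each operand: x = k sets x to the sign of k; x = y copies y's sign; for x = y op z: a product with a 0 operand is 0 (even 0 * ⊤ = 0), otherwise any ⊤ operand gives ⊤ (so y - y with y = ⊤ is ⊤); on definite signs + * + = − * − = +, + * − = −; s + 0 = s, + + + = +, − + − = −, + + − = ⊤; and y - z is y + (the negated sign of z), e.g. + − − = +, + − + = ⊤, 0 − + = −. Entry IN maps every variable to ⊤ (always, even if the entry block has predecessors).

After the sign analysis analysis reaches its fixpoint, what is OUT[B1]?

Answer: {a: ⊤, b: ⊤, c: ⊤, d: +, e: +, f: +}

Trace:
Converged values:
  B0: | IN=(all ⊤) | OUT={d:+; rest ⊤}
  B1: | IN={d:+; rest ⊤} | OUT={d:+, e:+, f:+; rest ⊤}
  B2: | IN={d:+, e:+, f:+; rest ⊤} | OUT={d:+, e:+, f:+; rest ⊤}
  B3: | IN={d:+, e:+, f:+; rest ⊤} | OUT={d:+, e:+, f:+; rest ⊤}
  B4: | IN={d:+, e:+, f:+; rest ⊤} | OUT={d:+, e:+, f:+; rest ⊤}
  B5: | IN={d:+, e:+, f:+; rest ⊤} | OUT={d:+, e:+, f:-; rest ⊤}
  B6: | IN={d:+, e:+; rest ⊤} | OUT={c:-, d:+, e:+; rest ⊤}
  B7: | IN={d:+, e:+; rest ⊤} | OUT={b:+, d:+, e:+; rest ⊤}
  B8: | IN={b:+, d:+, e:+; rest ⊤} | OUT={b:+, d:+, e:+; rest ⊤}
  B9: | IN={b:+, d:+, e:+; rest ⊤} | OUT={b:+, d:+, e:+, f:+; rest ⊤}

Merge at B1: IN[B1] = OUT[B0] = {a: ⊤, b: ⊤, c: ⊤, d: +, e: ⊤, f: ⊤}
Applying B1's transfer function to that IN value gives OUT[B1] (row B1 above).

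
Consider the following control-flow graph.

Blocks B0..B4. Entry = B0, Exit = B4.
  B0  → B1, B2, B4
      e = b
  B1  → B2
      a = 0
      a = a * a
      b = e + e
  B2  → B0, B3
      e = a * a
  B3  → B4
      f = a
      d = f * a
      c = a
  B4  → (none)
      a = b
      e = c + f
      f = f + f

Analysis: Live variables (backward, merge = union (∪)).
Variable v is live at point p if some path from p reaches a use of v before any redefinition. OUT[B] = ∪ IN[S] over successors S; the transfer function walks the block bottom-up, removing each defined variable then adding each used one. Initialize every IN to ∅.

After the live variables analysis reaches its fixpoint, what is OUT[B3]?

Answer: {b, c, f}

Trace:
Fixpoint table:
  B0:  IN={a, b, c, f}  OUT={a, b, c, e, f}
  B1:  IN={c, e, f}  OUT={a, b, c, f}
  B2:  IN={a, b, c, f}  OUT={a, b, c, f}
  B3:  IN={a, b}  OUT={b, c, f}
  B4:  IN={b, c, f}  OUT={}

Merge at B3: OUT[B3] = IN[B4] = {b, c, f}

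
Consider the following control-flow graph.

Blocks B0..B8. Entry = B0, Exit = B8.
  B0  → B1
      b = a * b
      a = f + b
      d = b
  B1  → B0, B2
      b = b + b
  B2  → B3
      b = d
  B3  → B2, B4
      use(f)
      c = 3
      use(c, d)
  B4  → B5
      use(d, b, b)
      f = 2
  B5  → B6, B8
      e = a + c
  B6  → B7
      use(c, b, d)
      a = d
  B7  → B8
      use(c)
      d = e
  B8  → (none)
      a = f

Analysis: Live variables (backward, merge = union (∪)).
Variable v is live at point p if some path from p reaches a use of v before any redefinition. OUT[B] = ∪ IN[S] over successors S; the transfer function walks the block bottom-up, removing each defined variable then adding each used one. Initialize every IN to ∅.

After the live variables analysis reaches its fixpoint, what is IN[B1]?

Answer: {a, b, d, f}

Trace:
Fixpoint table:
  B0:  IN={a, b, f}  OUT={a, b, d, f}
  B1:  IN={a, b, d, f}  OUT={a, b, d, f}
  B2:  IN={a, d, f}  OUT={a, b, d, f}
  B3:  IN={a, b, d, f}  OUT={a, b, c, d, f}
  B4:  IN={a, b, c, d}  OUT={a, b, c, d, f}
  B5:  IN={a, b, c, d, f}  OUT={b, c, d, e, f}
  B6:  IN={b, c, d, e, f}  OUT={c, e, f}
  B7:  IN={c, e, f}  OUT={f}
  B8:  IN={f}  OUT={}

Merge at B1: OUT[B1] = IN[B0] ⊔ IN[B2] = {a, b, d, f}
Applying B1's transfer function to that OUT value gives IN[B1] (row B1 above).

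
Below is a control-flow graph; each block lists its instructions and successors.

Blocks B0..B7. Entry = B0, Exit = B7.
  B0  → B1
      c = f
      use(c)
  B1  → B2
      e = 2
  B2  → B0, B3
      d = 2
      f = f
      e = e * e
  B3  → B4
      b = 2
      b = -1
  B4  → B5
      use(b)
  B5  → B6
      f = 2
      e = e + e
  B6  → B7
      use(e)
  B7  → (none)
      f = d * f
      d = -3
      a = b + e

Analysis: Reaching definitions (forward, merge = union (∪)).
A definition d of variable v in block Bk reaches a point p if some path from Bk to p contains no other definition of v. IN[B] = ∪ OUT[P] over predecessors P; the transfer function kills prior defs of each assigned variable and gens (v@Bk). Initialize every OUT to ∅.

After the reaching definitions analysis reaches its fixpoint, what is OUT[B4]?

Fixpoint table:
  B0:  IN={c@B0, d@B2, e@B2, f@B2}  OUT={c@B0, d@B2, e@B2, f@B2}
  B1:  IN={c@B0, d@B2, e@B2, f@B2}  OUT={c@B0, d@B2, e@B1, f@B2}
  B2:  IN={c@B0, d@B2, e@B1, f@B2}  OUT={c@B0, d@B2, e@B2, f@B2}
  B3:  IN={c@B0, d@B2, e@B2, f@B2}  OUT={b@B3, c@B0, d@B2, e@B2, f@B2}
  B4:  IN={b@B3, c@B0, d@B2, e@B2, f@B2}  OUT={b@B3, c@B0, d@B2, e@B2, f@B2}
  B5:  IN={b@B3, c@B0, d@B2, e@B2, f@B2}  OUT={b@B3, c@B0, d@B2, e@B5, f@B5}
  B6:  IN={b@B3, c@B0, d@B2, e@B5, f@B5}  OUT={b@B3, c@B0, d@B2, e@B5, f@B5}
  B7:  IN={b@B3, c@B0, d@B2, e@B5, f@B5}  OUT={a@B7, b@B3, c@B0, d@B7, e@B5, f@B7}

Merge at B4: IN[B4] = OUT[B3] = {b@B3, c@B0, d@B2, e@B2, f@B2}
Applying B4's transfer function to that IN value gives OUT[B4] (row B4 above).

Answer: {b@B3, c@B0, d@B2, e@B2, f@B2}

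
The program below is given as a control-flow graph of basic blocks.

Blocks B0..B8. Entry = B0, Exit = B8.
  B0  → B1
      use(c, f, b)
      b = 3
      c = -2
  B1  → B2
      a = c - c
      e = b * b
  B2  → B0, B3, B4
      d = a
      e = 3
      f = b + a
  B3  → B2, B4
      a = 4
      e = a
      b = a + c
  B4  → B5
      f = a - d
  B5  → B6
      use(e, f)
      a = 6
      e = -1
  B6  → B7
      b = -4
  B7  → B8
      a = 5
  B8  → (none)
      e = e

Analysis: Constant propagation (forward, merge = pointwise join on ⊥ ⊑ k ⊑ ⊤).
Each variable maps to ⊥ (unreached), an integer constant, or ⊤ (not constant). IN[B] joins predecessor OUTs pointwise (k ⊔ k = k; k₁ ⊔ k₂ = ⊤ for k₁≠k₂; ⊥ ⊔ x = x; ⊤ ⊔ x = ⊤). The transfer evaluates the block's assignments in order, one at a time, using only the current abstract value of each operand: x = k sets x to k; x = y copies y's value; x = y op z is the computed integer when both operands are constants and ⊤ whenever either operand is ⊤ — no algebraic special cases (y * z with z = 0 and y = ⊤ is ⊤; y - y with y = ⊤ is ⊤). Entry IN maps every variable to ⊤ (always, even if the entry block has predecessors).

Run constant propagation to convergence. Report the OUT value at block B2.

Answer: {a: ⊤, b: ⊤, c: -2, d: ⊤, e: 3, f: ⊤}

Trace:
Fixpoint table:
  B0: | IN=(all ⊤) | OUT={b:3, c:-2; rest ⊤}
  B1: | IN={b:3, c:-2; rest ⊤} | OUT={a:0, b:3, c:-2, e:9; rest ⊤}
  B2: | IN={c:-2; rest ⊤} | OUT={c:-2, e:3; rest ⊤}
  B3: | IN={c:-2, e:3; rest ⊤} | OUT={a:4, b:2, c:-2, e:4; rest ⊤}
  B4: | IN={c:-2; rest ⊤} | OUT={c:-2; rest ⊤}
  B5: | IN={c:-2; rest ⊤} | OUT={a:6, c:-2, e:-1; rest ⊤}
  B6: | IN={a:6, c:-2, e:-1; rest ⊤} | OUT={a:6, b:-4, c:-2, e:-1; rest ⊤}
  B7: | IN={a:6, b:-4, c:-2, e:-1; rest ⊤} | OUT={a:5, b:-4, c:-2, e:-1; rest ⊤}
  B8: | IN={a:5, b:-4, c:-2, e:-1; rest ⊤} | OUT={a:5, b:-4, c:-2, e:-1; rest ⊤}

Merge at B2: IN[B2] = OUT[B1] ⊔ OUT[B3] = {a: ⊤, b: ⊤, c: -2, d: ⊤, e: ⊤, f: ⊤}
Applying B2's transfer function to that IN value gives OUT[B2] (row B2 above).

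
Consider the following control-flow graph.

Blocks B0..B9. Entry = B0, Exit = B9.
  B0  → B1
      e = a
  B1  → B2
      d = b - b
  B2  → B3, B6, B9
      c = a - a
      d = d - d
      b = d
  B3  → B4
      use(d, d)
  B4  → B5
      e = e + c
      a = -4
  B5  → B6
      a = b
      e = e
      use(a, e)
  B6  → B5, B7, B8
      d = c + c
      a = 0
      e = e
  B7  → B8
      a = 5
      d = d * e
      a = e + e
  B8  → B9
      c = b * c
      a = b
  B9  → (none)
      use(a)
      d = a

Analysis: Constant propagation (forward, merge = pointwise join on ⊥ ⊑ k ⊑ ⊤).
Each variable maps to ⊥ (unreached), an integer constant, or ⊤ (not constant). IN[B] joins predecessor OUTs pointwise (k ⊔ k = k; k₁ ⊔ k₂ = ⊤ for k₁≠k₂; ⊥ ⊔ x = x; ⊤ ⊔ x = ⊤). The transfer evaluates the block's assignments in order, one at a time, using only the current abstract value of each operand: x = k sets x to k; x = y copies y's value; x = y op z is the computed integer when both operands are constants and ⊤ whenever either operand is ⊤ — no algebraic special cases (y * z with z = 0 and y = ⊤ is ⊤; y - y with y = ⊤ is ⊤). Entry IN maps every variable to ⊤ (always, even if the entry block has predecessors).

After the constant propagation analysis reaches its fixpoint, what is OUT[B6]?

Answer: {a: 0, b: ⊤, c: ⊤, d: ⊤, e: ⊤, f: ⊤}

Derivation:
Fixpoint table:
  B0:   IN=(all ⊤)   OUT=(all ⊤)
  B1:   IN=(all ⊤)   OUT=(all ⊤)
  B2:   IN=(all ⊤)   OUT=(all ⊤)
  B3:   IN=(all ⊤)   OUT=(all ⊤)
  B4:   IN=(all ⊤)   OUT={a:-4; rest ⊤}
  B5:   IN=(all ⊤)   OUT=(all ⊤)
  B6:   IN=(all ⊤)   OUT={a:0; rest ⊤}
  B7:   IN={a:0; rest ⊤}   OUT=(all ⊤)
  B8:   IN=(all ⊤)   OUT=(all ⊤)
  B9:   IN=(all ⊤)   OUT=(all ⊤)

Merge at B6: IN[B6] = OUT[B2] ⊔ OUT[B5] = {a: ⊤, b: ⊤, c: ⊤, d: ⊤, e: ⊤, f: ⊤}
Applying B6's transfer function to that IN value gives OUT[B6] (row B6 above).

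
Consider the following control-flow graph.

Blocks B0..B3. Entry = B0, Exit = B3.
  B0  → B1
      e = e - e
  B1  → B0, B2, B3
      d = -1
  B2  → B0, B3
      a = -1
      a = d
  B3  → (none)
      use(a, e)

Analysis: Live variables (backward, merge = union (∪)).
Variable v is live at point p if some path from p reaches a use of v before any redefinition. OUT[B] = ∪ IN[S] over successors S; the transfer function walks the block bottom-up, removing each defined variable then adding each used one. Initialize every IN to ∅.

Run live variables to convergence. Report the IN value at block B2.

Answer: {d, e}

Working:
Converged values:
  B0: | IN={a, e} | OUT={a, e}
  B1: | IN={a, e} | OUT={a, d, e}
  B2: | IN={d, e} | OUT={a, e}
  B3: | IN={a, e} | OUT={}

Merge at B2: OUT[B2] = IN[B0] ⊔ IN[B3] = {a, e}
Applying B2's transfer function to that OUT value gives IN[B2] (row B2 above).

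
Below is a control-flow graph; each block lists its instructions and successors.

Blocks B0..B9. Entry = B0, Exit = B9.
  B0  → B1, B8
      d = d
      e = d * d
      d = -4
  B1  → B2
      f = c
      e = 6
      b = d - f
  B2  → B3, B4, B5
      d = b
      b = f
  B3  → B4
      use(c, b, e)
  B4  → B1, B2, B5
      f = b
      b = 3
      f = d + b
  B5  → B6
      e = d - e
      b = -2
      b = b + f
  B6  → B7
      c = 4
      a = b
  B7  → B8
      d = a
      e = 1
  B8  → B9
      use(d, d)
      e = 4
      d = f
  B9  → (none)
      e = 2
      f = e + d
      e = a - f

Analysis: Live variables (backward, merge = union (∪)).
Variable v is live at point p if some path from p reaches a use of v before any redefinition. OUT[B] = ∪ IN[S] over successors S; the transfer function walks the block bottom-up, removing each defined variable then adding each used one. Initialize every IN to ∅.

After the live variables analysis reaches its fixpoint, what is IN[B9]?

Per-block solution:
  B0:   IN={a, c, d, f}   OUT={a, c, d, f}
  B1:   IN={c, d}   OUT={b, c, e, f}
  B2:   IN={b, c, e, f}   OUT={b, c, d, e, f}
  B3:   IN={b, c, d, e}   OUT={b, c, d, e}
  B4:   IN={b, c, d, e}   OUT={b, c, d, e, f}
  B5:   IN={d, e, f}   OUT={b, f}
  B6:   IN={b, f}   OUT={a, f}
  B7:   IN={a, f}   OUT={a, d, f}
  B8:   IN={a, d, f}   OUT={a, d}
  B9:   IN={a, d}   OUT={}

B9 is the boundary node: OUT[B9] = {}
Applying B9's transfer function to that OUT value gives IN[B9] (row B9 above).

Answer: {a, d}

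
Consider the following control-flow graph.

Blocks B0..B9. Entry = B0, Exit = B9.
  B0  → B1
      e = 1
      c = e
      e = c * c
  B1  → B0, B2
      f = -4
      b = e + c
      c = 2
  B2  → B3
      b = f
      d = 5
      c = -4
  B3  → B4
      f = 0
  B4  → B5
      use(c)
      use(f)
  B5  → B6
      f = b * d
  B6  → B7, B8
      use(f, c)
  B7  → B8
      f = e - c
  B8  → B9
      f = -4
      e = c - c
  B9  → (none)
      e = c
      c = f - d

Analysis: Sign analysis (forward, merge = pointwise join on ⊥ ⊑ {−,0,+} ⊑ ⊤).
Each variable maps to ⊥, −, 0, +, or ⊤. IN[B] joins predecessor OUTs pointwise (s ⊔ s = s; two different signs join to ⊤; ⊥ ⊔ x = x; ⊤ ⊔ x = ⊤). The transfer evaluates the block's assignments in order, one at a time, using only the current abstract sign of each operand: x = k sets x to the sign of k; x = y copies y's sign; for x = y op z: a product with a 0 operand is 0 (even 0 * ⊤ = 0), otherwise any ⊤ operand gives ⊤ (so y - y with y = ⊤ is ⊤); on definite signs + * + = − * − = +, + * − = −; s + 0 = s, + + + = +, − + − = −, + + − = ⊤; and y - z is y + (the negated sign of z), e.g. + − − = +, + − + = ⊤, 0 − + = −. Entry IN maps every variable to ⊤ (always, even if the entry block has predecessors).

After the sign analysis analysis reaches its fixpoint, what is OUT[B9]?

Fixpoint table:
  B0:  IN=(all ⊤)  OUT={c:+, e:+; rest ⊤}
  B1:  IN={c:+, e:+; rest ⊤}  OUT={b:+, c:+, e:+, f:-; rest ⊤}
  B2:  IN={b:+, c:+, e:+, f:-; rest ⊤}  OUT={b:-, c:-, d:+, e:+, f:-; rest ⊤}
  B3:  IN={b:-, c:-, d:+, e:+, f:-; rest ⊤}  OUT={b:-, c:-, d:+, e:+, f:0; rest ⊤}
  B4:  IN={b:-, c:-, d:+, e:+, f:0; rest ⊤}  OUT={b:-, c:-, d:+, e:+, f:0; rest ⊤}
  B5:  IN={b:-, c:-, d:+, e:+, f:0; rest ⊤}  OUT={b:-, c:-, d:+, e:+, f:-; rest ⊤}
  B6:  IN={b:-, c:-, d:+, e:+, f:-; rest ⊤}  OUT={b:-, c:-, d:+, e:+, f:-; rest ⊤}
  B7:  IN={b:-, c:-, d:+, e:+, f:-; rest ⊤}  OUT={b:-, c:-, d:+, e:+, f:+; rest ⊤}
  B8:  IN={b:-, c:-, d:+, e:+; rest ⊤}  OUT={b:-, c:-, d:+, f:-; rest ⊤}
  B9:  IN={b:-, c:-, d:+, f:-; rest ⊤}  OUT={b:-, c:-, d:+, e:-, f:-; rest ⊤}

Merge at B9: IN[B9] = OUT[B8] = {a: ⊤, b: -, c: -, d: +, e: ⊤, f: -}
Applying B9's transfer function to that IN value gives OUT[B9] (row B9 above).

Answer: {a: ⊤, b: -, c: -, d: +, e: -, f: -}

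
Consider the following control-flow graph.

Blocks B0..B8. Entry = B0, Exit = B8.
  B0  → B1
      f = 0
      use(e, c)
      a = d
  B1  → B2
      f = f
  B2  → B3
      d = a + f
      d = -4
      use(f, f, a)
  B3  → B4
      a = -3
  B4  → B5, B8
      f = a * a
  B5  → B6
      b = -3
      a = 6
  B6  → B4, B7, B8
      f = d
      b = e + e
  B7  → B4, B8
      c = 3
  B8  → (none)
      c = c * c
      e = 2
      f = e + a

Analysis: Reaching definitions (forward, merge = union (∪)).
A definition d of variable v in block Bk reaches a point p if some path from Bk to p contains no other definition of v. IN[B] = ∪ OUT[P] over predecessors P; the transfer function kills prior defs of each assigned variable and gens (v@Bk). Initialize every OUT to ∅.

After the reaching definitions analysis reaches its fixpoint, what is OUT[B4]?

Answer: {a@B3, a@B5, b@B6, c@B7, d@B2, f@B4}

Trace:
Per-block solution:
  B0: | IN={} | OUT={a@B0, f@B0}
  B1: | IN={a@B0, f@B0} | OUT={a@B0, f@B1}
  B2: | IN={a@B0, f@B1} | OUT={a@B0, d@B2, f@B1}
  B3: | IN={a@B0, d@B2, f@B1} | OUT={a@B3, d@B2, f@B1}
  B4: | IN={a@B3, a@B5, b@B6, c@B7, d@B2, f@B1, f@B6} | OUT={a@B3, a@B5, b@B6, c@B7, d@B2, f@B4}
  B5: | IN={a@B3, a@B5, b@B6, c@B7, d@B2, f@B4} | OUT={a@B5, b@B5, c@B7, d@B2, f@B4}
  B6: | IN={a@B5, b@B5, c@B7, d@B2, f@B4} | OUT={a@B5, b@B6, c@B7, d@B2, f@B6}
  B7: | IN={a@B5, b@B6, c@B7, d@B2, f@B6} | OUT={a@B5, b@B6, c@B7, d@B2, f@B6}
  B8: | IN={a@B3, a@B5, b@B6, c@B7, d@B2, f@B4, f@B6} | OUT={a@B3, a@B5, b@B6, c@B8, d@B2, e@B8, f@B8}

Merge at B4: IN[B4] = OUT[B3] ⊔ OUT[B6] ⊔ OUT[B7] = {a@B3, a@B5, b@B6, c@B7, d@B2, f@B1, f@B6}
Applying B4's transfer function to that IN value gives OUT[B4] (row B4 above).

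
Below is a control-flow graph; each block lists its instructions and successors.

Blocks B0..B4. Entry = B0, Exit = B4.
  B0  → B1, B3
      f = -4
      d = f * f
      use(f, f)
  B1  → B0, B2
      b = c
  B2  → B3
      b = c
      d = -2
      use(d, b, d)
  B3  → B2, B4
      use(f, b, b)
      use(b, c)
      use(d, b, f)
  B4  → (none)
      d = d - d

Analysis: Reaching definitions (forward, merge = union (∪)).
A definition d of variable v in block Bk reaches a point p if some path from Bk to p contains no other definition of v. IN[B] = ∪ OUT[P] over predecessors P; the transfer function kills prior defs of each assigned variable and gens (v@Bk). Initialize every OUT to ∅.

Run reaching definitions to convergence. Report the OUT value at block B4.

Answer: {b@B1, b@B2, d@B4, f@B0}

Working:
Converged values:
  B0:  IN={b@B1, d@B0, f@B0}  OUT={b@B1, d@B0, f@B0}
  B1:  IN={b@B1, d@B0, f@B0}  OUT={b@B1, d@B0, f@B0}
  B2:  IN={b@B1, b@B2, d@B0, d@B2, f@B0}  OUT={b@B2, d@B2, f@B0}
  B3:  IN={b@B1, b@B2, d@B0, d@B2, f@B0}  OUT={b@B1, b@B2, d@B0, d@B2, f@B0}
  B4:  IN={b@B1, b@B2, d@B0, d@B2, f@B0}  OUT={b@B1, b@B2, d@B4, f@B0}

Merge at B4: IN[B4] = OUT[B3] = {b@B1, b@B2, d@B0, d@B2, f@B0}
Applying B4's transfer function to that IN value gives OUT[B4] (row B4 above).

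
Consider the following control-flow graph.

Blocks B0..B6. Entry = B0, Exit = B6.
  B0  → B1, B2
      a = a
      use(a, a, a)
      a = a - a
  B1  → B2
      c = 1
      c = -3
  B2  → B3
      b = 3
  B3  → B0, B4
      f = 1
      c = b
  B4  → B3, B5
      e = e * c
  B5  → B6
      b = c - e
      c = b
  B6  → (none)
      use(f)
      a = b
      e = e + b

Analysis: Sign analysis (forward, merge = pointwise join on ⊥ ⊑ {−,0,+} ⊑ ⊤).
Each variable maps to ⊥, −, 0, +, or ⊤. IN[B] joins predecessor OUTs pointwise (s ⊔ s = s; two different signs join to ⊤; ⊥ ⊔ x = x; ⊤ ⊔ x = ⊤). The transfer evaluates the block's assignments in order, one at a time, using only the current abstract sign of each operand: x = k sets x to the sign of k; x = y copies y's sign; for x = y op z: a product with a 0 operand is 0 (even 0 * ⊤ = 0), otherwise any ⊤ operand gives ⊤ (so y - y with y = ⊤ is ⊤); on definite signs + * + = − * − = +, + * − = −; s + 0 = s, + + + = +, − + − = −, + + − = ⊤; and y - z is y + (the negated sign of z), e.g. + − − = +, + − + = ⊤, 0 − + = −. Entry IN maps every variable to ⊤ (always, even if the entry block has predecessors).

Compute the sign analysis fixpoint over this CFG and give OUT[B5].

Answer: {a: ⊤, b: ⊤, c: ⊤, d: ⊤, e: ⊤, f: +}

Working:
Converged values:
  B0:  IN=(all ⊤)  OUT=(all ⊤)
  B1:  IN=(all ⊤)  OUT={c:-; rest ⊤}
  B2:  IN=(all ⊤)  OUT={b:+; rest ⊤}
  B3:  IN={b:+; rest ⊤}  OUT={b:+, c:+, f:+; rest ⊤}
  B4:  IN={b:+, c:+, f:+; rest ⊤}  OUT={b:+, c:+, f:+; rest ⊤}
  B5:  IN={b:+, c:+, f:+; rest ⊤}  OUT={f:+; rest ⊤}
  B6:  IN={f:+; rest ⊤}  OUT={f:+; rest ⊤}

Merge at B5: IN[B5] = OUT[B4] = {a: ⊤, b: +, c: +, d: ⊤, e: ⊤, f: +}
Applying B5's transfer function to that IN value gives OUT[B5] (row B5 above).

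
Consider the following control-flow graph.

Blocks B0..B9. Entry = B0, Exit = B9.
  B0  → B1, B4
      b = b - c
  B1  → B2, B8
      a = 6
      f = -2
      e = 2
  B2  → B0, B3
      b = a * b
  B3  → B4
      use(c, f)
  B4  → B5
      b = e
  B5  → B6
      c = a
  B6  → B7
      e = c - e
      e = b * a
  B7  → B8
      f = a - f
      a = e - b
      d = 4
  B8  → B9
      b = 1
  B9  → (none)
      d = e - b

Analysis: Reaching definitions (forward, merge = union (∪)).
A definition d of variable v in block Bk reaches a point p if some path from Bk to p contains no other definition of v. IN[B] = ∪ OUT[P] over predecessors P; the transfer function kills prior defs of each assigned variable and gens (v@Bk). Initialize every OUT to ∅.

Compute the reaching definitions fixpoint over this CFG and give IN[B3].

Answer: {a@B1, b@B2, e@B1, f@B1}

Working:
Fixpoint table:
  B0:   IN={a@B1, b@B2, e@B1, f@B1}   OUT={a@B1, b@B0, e@B1, f@B1}
  B1:   IN={a@B1, b@B0, e@B1, f@B1}   OUT={a@B1, b@B0, e@B1, f@B1}
  B2:   IN={a@B1, b@B0, e@B1, f@B1}   OUT={a@B1, b@B2, e@B1, f@B1}
  B3:   IN={a@B1, b@B2, e@B1, f@B1}   OUT={a@B1, b@B2, e@B1, f@B1}
  B4:   IN={a@B1, b@B0, b@B2, e@B1, f@B1}   OUT={a@B1, b@B4, e@B1, f@B1}
  B5:   IN={a@B1, b@B4, e@B1, f@B1}   OUT={a@B1, b@B4, c@B5, e@B1, f@B1}
  B6:   IN={a@B1, b@B4, c@B5, e@B1, f@B1}   OUT={a@B1, b@B4, c@B5, e@B6, f@B1}
  B7:   IN={a@B1, b@B4, c@B5, e@B6, f@B1}   OUT={a@B7, b@B4, c@B5, d@B7, e@B6, f@B7}
  B8:   IN={a@B1, a@B7, b@B0, b@B4, c@B5, d@B7, e@B1, e@B6, f@B1, f@B7}   OUT={a@B1, a@B7, b@B8, c@B5, d@B7, e@B1, e@B6, f@B1, f@B7}
  B9:   IN={a@B1, a@B7, b@B8, c@B5, d@B7, e@B1, e@B6, f@B1, f@B7}   OUT={a@B1, a@B7, b@B8, c@B5, d@B9, e@B1, e@B6, f@B1, f@B7}

Merge at B3: IN[B3] = OUT[B2] = {a@B1, b@B2, e@B1, f@B1}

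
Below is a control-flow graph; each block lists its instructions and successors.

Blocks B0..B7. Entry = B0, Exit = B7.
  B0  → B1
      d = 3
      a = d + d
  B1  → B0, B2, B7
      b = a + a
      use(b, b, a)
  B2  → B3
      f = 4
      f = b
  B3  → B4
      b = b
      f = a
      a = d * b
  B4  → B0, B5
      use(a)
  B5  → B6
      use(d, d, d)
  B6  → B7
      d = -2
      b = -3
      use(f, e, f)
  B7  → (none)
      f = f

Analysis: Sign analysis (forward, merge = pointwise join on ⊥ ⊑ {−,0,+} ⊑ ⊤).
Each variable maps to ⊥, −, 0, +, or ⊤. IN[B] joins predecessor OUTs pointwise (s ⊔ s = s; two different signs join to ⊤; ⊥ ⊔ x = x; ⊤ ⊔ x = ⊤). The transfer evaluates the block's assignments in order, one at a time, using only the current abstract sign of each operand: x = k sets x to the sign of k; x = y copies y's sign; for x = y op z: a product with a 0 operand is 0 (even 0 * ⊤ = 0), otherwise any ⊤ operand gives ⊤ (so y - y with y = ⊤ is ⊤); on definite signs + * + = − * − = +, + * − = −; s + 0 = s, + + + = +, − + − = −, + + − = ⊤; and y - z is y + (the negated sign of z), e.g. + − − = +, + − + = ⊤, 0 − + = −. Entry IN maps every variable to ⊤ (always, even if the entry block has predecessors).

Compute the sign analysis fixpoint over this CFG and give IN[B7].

Converged values:
  B0:  IN=(all ⊤)  OUT={a:+, d:+; rest ⊤}
  B1:  IN={a:+, d:+; rest ⊤}  OUT={a:+, b:+, d:+; rest ⊤}
  B2:  IN={a:+, b:+, d:+; rest ⊤}  OUT={a:+, b:+, d:+, f:+; rest ⊤}
  B3:  IN={a:+, b:+, d:+, f:+; rest ⊤}  OUT={a:+, b:+, d:+, f:+; rest ⊤}
  B4:  IN={a:+, b:+, d:+, f:+; rest ⊤}  OUT={a:+, b:+, d:+, f:+; rest ⊤}
  B5:  IN={a:+, b:+, d:+, f:+; rest ⊤}  OUT={a:+, b:+, d:+, f:+; rest ⊤}
  B6:  IN={a:+, b:+, d:+, f:+; rest ⊤}  OUT={a:+, b:-, d:-, f:+; rest ⊤}
  B7:  IN={a:+; rest ⊤}  OUT={a:+; rest ⊤}

Merge at B7: IN[B7] = OUT[B1] ⊔ OUT[B6] = {a: +, b: ⊤, c: ⊤, d: ⊤, e: ⊤, f: ⊤}

Answer: {a: +, b: ⊤, c: ⊤, d: ⊤, e: ⊤, f: ⊤}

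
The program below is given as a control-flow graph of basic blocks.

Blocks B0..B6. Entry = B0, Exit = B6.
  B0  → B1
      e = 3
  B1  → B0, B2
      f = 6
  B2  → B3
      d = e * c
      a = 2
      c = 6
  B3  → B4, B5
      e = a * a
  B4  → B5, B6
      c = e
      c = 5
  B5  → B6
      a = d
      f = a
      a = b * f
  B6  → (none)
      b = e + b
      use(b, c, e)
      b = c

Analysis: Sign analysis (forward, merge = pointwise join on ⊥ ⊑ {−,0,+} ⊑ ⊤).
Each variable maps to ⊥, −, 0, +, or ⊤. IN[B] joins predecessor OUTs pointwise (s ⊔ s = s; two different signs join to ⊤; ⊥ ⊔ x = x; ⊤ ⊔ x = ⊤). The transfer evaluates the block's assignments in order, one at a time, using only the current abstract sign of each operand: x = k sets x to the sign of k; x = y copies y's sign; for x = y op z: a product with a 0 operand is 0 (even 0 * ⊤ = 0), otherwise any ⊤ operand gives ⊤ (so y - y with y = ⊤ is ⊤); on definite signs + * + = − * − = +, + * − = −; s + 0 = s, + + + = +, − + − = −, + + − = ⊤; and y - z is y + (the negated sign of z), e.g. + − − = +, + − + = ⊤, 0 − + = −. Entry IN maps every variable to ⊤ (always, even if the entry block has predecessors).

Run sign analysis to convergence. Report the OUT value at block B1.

Fixpoint table:
  B0:   IN=(all ⊤)   OUT={e:+; rest ⊤}
  B1:   IN={e:+; rest ⊤}   OUT={e:+, f:+; rest ⊤}
  B2:   IN={e:+, f:+; rest ⊤}   OUT={a:+, c:+, e:+, f:+; rest ⊤}
  B3:   IN={a:+, c:+, e:+, f:+; rest ⊤}   OUT={a:+, c:+, e:+, f:+; rest ⊤}
  B4:   IN={a:+, c:+, e:+, f:+; rest ⊤}   OUT={a:+, c:+, e:+, f:+; rest ⊤}
  B5:   IN={a:+, c:+, e:+, f:+; rest ⊤}   OUT={c:+, e:+; rest ⊤}
  B6:   IN={c:+, e:+; rest ⊤}   OUT={b:+, c:+, e:+; rest ⊤}

Merge at B1: IN[B1] = OUT[B0] = {a: ⊤, b: ⊤, c: ⊤, d: ⊤, e: +, f: ⊤}
Applying B1's transfer function to that IN value gives OUT[B1] (row B1 above).

Answer: {a: ⊤, b: ⊤, c: ⊤, d: ⊤, e: +, f: +}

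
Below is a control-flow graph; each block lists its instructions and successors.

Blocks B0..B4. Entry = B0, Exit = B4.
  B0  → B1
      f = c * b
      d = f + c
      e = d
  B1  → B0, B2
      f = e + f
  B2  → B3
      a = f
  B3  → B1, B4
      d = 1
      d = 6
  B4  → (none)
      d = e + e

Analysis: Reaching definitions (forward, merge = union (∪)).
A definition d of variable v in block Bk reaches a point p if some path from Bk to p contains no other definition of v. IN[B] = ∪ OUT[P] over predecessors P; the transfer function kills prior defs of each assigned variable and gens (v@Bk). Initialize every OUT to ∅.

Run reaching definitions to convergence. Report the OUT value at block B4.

Answer: {a@B2, d@B4, e@B0, f@B1}

Working:
Fixpoint table:
  B0:   IN={a@B2, d@B0, d@B3, e@B0, f@B1}   OUT={a@B2, d@B0, e@B0, f@B0}
  B1:   IN={a@B2, d@B0, d@B3, e@B0, f@B0, f@B1}   OUT={a@B2, d@B0, d@B3, e@B0, f@B1}
  B2:   IN={a@B2, d@B0, d@B3, e@B0, f@B1}   OUT={a@B2, d@B0, d@B3, e@B0, f@B1}
  B3:   IN={a@B2, d@B0, d@B3, e@B0, f@B1}   OUT={a@B2, d@B3, e@B0, f@B1}
  B4:   IN={a@B2, d@B3, e@B0, f@B1}   OUT={a@B2, d@B4, e@B0, f@B1}

Merge at B4: IN[B4] = OUT[B3] = {a@B2, d@B3, e@B0, f@B1}
Applying B4's transfer function to that IN value gives OUT[B4] (row B4 above).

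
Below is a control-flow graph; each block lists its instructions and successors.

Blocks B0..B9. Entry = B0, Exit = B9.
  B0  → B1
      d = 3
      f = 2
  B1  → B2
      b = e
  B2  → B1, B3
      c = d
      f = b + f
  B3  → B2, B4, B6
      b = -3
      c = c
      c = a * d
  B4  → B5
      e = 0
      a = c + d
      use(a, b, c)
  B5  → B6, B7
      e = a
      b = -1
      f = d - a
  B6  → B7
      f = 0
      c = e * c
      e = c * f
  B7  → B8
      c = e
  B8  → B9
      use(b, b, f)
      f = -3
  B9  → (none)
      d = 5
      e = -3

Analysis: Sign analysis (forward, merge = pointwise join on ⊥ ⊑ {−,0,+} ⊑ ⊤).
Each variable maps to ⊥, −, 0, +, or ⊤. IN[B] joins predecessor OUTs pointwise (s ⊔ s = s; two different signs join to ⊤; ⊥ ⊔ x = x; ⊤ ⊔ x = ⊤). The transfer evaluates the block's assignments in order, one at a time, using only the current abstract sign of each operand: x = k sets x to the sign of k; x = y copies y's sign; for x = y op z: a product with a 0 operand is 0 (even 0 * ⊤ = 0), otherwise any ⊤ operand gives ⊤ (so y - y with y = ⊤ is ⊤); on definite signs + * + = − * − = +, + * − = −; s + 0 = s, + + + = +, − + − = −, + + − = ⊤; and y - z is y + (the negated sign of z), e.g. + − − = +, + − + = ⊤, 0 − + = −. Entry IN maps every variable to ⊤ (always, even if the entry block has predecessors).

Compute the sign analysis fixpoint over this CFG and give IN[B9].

Converged values:
  B0: | IN=(all ⊤) | OUT={d:+, f:+; rest ⊤}
  B1: | IN={d:+; rest ⊤} | OUT={d:+; rest ⊤}
  B2: | IN={d:+; rest ⊤} | OUT={c:+, d:+; rest ⊤}
  B3: | IN={c:+, d:+; rest ⊤} | OUT={b:-, d:+; rest ⊤}
  B4: | IN={b:-, d:+; rest ⊤} | OUT={b:-, d:+, e:0; rest ⊤}
  B5: | IN={b:-, d:+, e:0; rest ⊤} | OUT={b:-, d:+; rest ⊤}
  B6: | IN={b:-, d:+; rest ⊤} | OUT={b:-, d:+, e:0, f:0; rest ⊤}
  B7: | IN={b:-, d:+; rest ⊤} | OUT={b:-, d:+; rest ⊤}
  B8: | IN={b:-, d:+; rest ⊤} | OUT={b:-, d:+, f:-; rest ⊤}
  B9: | IN={b:-, d:+, f:-; rest ⊤} | OUT={b:-, d:+, e:-, f:-; rest ⊤}

Merge at B9: IN[B9] = OUT[B8] = {a: ⊤, b: -, c: ⊤, d: +, e: ⊤, f: -}

Answer: {a: ⊤, b: -, c: ⊤, d: +, e: ⊤, f: -}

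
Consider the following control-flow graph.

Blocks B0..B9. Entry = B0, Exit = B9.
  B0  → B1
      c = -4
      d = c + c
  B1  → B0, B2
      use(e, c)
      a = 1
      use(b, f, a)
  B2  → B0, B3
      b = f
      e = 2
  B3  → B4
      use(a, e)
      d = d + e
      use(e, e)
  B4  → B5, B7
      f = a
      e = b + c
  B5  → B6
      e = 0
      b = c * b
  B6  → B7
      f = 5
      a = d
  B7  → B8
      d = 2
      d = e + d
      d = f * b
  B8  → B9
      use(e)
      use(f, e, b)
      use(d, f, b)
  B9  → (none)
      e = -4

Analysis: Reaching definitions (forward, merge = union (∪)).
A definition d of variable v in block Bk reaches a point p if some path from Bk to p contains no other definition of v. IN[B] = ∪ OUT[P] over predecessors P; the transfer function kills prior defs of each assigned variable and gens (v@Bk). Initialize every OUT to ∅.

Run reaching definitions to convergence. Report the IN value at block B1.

Answer: {a@B1, b@B2, c@B0, d@B0, e@B2}

Derivation:
Fixpoint table:
  B0:   IN={a@B1, b@B2, c@B0, d@B0, e@B2}   OUT={a@B1, b@B2, c@B0, d@B0, e@B2}
  B1:   IN={a@B1, b@B2, c@B0, d@B0, e@B2}   OUT={a@B1, b@B2, c@B0, d@B0, e@B2}
  B2:   IN={a@B1, b@B2, c@B0, d@B0, e@B2}   OUT={a@B1, b@B2, c@B0, d@B0, e@B2}
  B3:   IN={a@B1, b@B2, c@B0, d@B0, e@B2}   OUT={a@B1, b@B2, c@B0, d@B3, e@B2}
  B4:   IN={a@B1, b@B2, c@B0, d@B3, e@B2}   OUT={a@B1, b@B2, c@B0, d@B3, e@B4, f@B4}
  B5:   IN={a@B1, b@B2, c@B0, d@B3, e@B4, f@B4}   OUT={a@B1, b@B5, c@B0, d@B3, e@B5, f@B4}
  B6:   IN={a@B1, b@B5, c@B0, d@B3, e@B5, f@B4}   OUT={a@B6, b@B5, c@B0, d@B3, e@B5, f@B6}
  B7:   IN={a@B1, a@B6, b@B2, b@B5, c@B0, d@B3, e@B4, e@B5, f@B4, f@B6}   OUT={a@B1, a@B6, b@B2, b@B5, c@B0, d@B7, e@B4, e@B5, f@B4, f@B6}
  B8:   IN={a@B1, a@B6, b@B2, b@B5, c@B0, d@B7, e@B4, e@B5, f@B4, f@B6}   OUT={a@B1, a@B6, b@B2, b@B5, c@B0, d@B7, e@B4, e@B5, f@B4, f@B6}
  B9:   IN={a@B1, a@B6, b@B2, b@B5, c@B0, d@B7, e@B4, e@B5, f@B4, f@B6}   OUT={a@B1, a@B6, b@B2, b@B5, c@B0, d@B7, e@B9, f@B4, f@B6}

Merge at B1: IN[B1] = OUT[B0] = {a@B1, b@B2, c@B0, d@B0, e@B2}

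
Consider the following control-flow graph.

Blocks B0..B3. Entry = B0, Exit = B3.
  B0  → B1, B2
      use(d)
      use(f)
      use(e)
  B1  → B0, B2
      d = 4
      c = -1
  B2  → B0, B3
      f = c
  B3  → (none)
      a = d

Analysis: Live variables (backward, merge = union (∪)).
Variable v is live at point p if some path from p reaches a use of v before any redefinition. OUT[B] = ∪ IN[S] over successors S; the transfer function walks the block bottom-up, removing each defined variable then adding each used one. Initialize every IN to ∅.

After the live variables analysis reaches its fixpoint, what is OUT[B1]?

Answer: {c, d, e, f}

Trace:
Per-block solution:
  B0:   IN={c, d, e, f}   OUT={c, d, e, f}
  B1:   IN={e, f}   OUT={c, d, e, f}
  B2:   IN={c, d, e}   OUT={c, d, e, f}
  B3:   IN={d}   OUT={}

Merge at B1: OUT[B1] = IN[B0] ⊔ IN[B2] = {c, d, e, f}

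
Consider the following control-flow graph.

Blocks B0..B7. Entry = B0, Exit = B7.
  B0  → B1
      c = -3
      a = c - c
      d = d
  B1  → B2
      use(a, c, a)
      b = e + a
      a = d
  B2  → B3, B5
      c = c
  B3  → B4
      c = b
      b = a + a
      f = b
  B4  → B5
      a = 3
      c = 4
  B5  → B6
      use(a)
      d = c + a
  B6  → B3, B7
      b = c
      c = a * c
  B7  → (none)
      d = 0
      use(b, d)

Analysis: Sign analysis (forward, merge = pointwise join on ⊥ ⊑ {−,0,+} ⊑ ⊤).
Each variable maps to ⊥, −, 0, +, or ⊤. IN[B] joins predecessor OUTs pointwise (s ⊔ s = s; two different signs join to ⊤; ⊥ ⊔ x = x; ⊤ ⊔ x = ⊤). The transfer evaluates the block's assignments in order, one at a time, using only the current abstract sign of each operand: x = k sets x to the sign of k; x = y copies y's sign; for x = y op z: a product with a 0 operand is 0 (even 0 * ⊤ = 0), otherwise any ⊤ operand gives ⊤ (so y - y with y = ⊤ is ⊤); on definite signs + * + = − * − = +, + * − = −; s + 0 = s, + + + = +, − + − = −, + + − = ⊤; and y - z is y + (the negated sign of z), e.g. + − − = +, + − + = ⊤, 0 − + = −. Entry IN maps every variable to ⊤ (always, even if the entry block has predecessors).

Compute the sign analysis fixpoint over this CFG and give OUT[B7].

Answer: {a: ⊤, b: ⊤, c: ⊤, d: 0, e: ⊤, f: ⊤}

Trace:
Fixpoint table:
  B0:  IN=(all ⊤)  OUT={c:-; rest ⊤}
  B1:  IN={c:-; rest ⊤}  OUT={c:-; rest ⊤}
  B2:  IN={c:-; rest ⊤}  OUT={c:-; rest ⊤}
  B3:  IN=(all ⊤)  OUT=(all ⊤)
  B4:  IN=(all ⊤)  OUT={a:+, c:+; rest ⊤}
  B5:  IN=(all ⊤)  OUT=(all ⊤)
  B6:  IN=(all ⊤)  OUT=(all ⊤)
  B7:  IN=(all ⊤)  OUT={d:0; rest ⊤}

Merge at B7: IN[B7] = OUT[B6] = {a: ⊤, b: ⊤, c: ⊤, d: ⊤, e: ⊤, f: ⊤}
Applying B7's transfer function to that IN value gives OUT[B7] (row B7 above).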